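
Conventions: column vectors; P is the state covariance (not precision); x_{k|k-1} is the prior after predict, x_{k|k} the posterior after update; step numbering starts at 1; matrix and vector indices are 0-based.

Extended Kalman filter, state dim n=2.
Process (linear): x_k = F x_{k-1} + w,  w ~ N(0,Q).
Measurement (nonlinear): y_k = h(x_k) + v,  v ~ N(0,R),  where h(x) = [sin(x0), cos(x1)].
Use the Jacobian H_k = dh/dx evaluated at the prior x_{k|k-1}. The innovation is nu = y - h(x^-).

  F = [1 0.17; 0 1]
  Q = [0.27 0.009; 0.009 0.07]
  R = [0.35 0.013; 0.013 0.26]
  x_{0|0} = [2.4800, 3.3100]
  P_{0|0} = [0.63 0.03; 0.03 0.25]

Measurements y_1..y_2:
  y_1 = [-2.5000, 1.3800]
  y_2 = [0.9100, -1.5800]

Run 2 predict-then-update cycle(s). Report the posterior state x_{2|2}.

x_post = [6.5693, 3.4887]

step 1: x^-=[3.0427, 3.3100]  P^-=[0.9174 0.0815; 0.0815 0.3200]  H_jac=[-0.9951 0.0000; 0.0000 0.1676]  S=[1.2585 -0.0006; -0.0006 0.2690]  K=[-0.7254 0.0492; -0.0644 0.1993]  nu=[-2.5987, 2.3659]  x^+=[5.0442, 3.9486]  P^+=[0.2545 0.0200; 0.0200 0.3041]
step 2: x^-=[5.7155, 3.9486]  P^-=[0.5401 0.0807; 0.0807 0.3741]  H_jac=[0.8431 0.0000; 0.0000 0.7222]  S=[0.7339 0.0622; 0.0622 0.4551]  K=[0.6167 0.0439; 0.0430 0.5878]  nu=[1.4477, -0.8884]  x^+=[6.5693, 3.4887]  P^+=[0.2567 0.0269; 0.0269 0.2124]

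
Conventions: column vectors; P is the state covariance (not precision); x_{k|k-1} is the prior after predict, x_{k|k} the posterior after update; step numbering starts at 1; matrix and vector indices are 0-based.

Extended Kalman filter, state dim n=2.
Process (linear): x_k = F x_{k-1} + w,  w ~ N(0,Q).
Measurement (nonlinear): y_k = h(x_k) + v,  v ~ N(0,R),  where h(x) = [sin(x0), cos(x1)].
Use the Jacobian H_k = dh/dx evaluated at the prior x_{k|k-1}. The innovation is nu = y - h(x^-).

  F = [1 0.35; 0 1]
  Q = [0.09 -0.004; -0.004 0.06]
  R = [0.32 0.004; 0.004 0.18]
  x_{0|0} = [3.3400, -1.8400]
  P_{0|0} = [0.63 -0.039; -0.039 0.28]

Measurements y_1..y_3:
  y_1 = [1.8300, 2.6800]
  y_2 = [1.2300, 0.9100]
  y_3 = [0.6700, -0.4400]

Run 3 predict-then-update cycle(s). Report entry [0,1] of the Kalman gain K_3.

step 1: x^-=[2.6960, -1.8400]  P^-=[0.7270 0.0550; 0.0550 0.3400]  H_jac=[-0.9024 0.0000; 0.0000 0.9640]  S=[0.9120 -0.0438; -0.0438 0.4959]  K=[-0.7173 0.0435; -0.0227 0.6589]  nu=[1.3990, 2.9460]  x^+=[1.8207, 0.0691]  P^+=[0.2542 0.0051; 0.0051 0.1229]
step 2: x^-=[1.8449, 0.0691]  P^-=[0.3628 0.0442; 0.0442 0.1829]  H_jac=[-0.2707 0.0000; 0.0000 -0.0691]  S=[0.3466 0.0048; 0.0048 0.1809]  K=[-0.2832 -0.0093; -0.0335 -0.0690]  nu=[0.2673, -0.0876]  x^+=[1.7700, 0.0662]  P^+=[0.3350 0.0407; 0.0407 0.1817]
step 3: x^-=[1.7932, 0.0662]  P^-=[0.4757 0.1002; 0.1002 0.2417]  H_jac=[-0.2205 0.0000; 0.0000 -0.0662]  S=[0.3431 0.0055; 0.0055 0.1811]  K=[-0.3053 -0.0274; -0.0631 -0.0864]  nu=[-0.3054, -1.4378]  x^+=[1.9258, 0.2097]  P^+=[0.4435 0.0931; 0.0931 0.2389]

K[0,1] = -0.0274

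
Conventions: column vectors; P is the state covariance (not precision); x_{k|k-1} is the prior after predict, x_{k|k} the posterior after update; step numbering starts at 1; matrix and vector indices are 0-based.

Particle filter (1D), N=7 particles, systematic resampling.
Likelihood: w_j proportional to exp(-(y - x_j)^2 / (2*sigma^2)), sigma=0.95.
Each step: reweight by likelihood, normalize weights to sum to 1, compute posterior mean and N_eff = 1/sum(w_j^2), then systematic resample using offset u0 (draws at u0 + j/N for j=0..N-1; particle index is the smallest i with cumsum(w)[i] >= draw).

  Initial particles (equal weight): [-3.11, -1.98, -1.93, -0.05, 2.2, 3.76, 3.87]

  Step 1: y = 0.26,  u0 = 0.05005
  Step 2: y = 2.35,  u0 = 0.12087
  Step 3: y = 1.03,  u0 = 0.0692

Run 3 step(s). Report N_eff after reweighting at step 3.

N_eff = 6.9883

step 1: w=[0.0015, 0.0513, 0.0581, 0.7847, 0.1029, 0.0009, 0.0006]  mean=-0.0256  Neff=1.5816  idx=[1, 3, 3, 3, 3, 3, 4]
step 2: w=[0.0000, 0.0345, 0.0345, 0.0345, 0.0345, 0.0345, 0.8277]  mean=1.8122  Neff=1.4473  idx=[4, 6, 6, 6, 6, 6, 6]
step 3: w=[0.1572, 0.1405, 0.1405, 0.1405, 0.1405, 0.1405, 0.1405]  mean=1.8464  Neff=6.9883  idx=[0, 1, 2, 3, 4, 5, 6]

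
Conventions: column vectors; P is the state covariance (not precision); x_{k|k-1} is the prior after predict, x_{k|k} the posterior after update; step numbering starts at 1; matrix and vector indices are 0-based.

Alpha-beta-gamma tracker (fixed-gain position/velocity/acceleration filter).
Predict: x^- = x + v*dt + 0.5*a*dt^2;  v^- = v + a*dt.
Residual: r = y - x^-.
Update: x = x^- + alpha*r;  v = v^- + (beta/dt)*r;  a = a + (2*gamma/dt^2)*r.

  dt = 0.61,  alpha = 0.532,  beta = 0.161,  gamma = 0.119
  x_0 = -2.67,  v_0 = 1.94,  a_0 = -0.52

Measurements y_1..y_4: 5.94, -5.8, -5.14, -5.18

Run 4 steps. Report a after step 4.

step 1: x_pred=-1.5833  r=7.5233  x^+=2.4191  v^+=3.6085  a^+=4.2920
step 2: x_pred=5.4188  r=-11.2188  x^+=-0.5496  v^+=3.2656  a^+=-2.8836
step 3: x_pred=0.9059  r=-6.0459  x^+=-2.3105  v^+=-0.0892  a^+=-6.7507
step 4: x_pred=-3.6209  r=-1.5591  x^+=-4.4503  v^+=-4.6186  a^+=-7.7479

a_post = -7.7479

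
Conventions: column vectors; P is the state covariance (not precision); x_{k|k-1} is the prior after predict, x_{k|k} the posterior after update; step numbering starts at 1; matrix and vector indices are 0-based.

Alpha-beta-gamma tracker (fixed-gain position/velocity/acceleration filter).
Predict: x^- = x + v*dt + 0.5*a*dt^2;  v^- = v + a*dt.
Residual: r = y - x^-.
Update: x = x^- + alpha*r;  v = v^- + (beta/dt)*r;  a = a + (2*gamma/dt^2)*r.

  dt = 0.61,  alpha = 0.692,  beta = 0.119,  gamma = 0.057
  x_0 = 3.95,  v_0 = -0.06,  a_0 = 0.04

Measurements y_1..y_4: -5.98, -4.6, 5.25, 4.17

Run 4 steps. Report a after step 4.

a_post = 2.3312

step 1: x_pred=3.9208  r=-9.9008  x^+=-2.9305  v^+=-1.9671  a^+=-2.9933
step 2: x_pred=-4.6874  r=0.0874  x^+=-4.6269  v^+=-3.7760  a^+=-2.9665
step 3: x_pred=-7.4822  r=12.7322  x^+=1.3285  v^+=-3.1017  a^+=0.9342
step 4: x_pred=-0.3898  r=4.5598  x^+=2.7656  v^+=-1.6423  a^+=2.3312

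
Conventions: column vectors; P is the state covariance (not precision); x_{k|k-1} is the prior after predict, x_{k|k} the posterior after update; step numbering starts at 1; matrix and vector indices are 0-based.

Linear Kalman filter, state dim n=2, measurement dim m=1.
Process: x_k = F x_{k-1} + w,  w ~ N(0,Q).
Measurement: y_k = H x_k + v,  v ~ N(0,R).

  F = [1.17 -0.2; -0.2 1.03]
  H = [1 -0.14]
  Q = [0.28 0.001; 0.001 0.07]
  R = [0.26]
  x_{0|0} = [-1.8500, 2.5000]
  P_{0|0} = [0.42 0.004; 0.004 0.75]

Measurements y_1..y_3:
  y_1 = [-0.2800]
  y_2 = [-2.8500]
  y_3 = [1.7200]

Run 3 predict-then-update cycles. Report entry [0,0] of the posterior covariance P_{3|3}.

P_post[0,0] = 0.1727

step 1: x^-=[-2.6645, 2.9450]  P^-=[0.8831 -0.2468; -0.2468 0.8808]  S=[1.2294]  K=[0.7464; -0.3010]  nu=[2.7968]  x^+=[-0.5770, 2.1030]  P^+=[0.1982 0.0294; 0.0294 0.7694]
step 2: x^-=[-1.0957, 2.2815]  P^-=[0.5683 -0.1672; -0.1672 0.8821]  S=[0.8924]  K=[0.6630; -0.3258]  nu=[-1.4348]  x^+=[-2.0471, 2.7489]  P^+=[0.1760 0.0255; 0.0255 0.7874]
step 3: x^-=[-2.9449, 3.2408]  P^-=[0.5404 -0.1706; -0.1706 0.9018]  S=[0.8659]  K=[0.6517; -0.3428]  nu=[5.1186]  x^+=[0.3910, 1.4861]  P^+=[0.1727 0.0229; 0.0229 0.8001]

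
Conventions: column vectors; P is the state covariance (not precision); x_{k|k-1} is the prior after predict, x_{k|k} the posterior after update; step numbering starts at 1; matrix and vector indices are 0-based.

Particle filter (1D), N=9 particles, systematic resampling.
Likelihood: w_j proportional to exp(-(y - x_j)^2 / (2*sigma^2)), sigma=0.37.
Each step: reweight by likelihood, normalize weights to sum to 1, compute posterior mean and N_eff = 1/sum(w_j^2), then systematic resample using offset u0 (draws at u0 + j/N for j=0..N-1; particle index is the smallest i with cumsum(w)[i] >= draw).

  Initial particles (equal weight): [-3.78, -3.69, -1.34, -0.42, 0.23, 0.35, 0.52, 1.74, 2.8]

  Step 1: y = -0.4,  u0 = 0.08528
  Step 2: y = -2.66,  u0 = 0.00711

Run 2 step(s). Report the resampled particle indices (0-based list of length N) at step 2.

step 1: w=[0.0000, 0.0000, 0.0274, 0.6903, 0.1622, 0.0886, 0.0314, 0.0000, 0.0000]  mean=-0.2420  Neff=1.9514  idx=[3, 3, 3, 3, 3, 3, 4, 4, 6]
step 2: w=[0.1667, 0.1667, 0.1667, 0.1667, 0.1667, 0.1667, 0.0000, 0.0000, 0.0000]  mean=-0.4200  Neff=6.0000  idx=[0, 0, 1, 2, 2, 3, 4, 4, 5]

resampled_idx = [0, 0, 1, 2, 2, 3, 4, 4, 5]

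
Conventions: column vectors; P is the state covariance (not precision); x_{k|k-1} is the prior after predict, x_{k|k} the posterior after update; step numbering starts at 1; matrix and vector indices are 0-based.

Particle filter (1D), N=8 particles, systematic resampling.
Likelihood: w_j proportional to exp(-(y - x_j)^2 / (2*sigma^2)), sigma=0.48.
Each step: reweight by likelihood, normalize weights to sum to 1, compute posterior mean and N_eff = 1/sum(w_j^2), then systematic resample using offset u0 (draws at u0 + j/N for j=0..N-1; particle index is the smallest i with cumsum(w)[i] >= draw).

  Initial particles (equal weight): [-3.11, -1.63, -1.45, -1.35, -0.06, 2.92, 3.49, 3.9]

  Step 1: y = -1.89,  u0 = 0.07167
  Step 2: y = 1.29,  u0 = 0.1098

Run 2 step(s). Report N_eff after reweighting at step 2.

step 1: w=[0.0189, 0.4128, 0.3141, 0.2539, 0.0003, 0.0000, 0.0000, 0.0000]  mean=-1.5298  Neff=2.9952  idx=[1, 1, 1, 2, 2, 2, 3, 3]
step 2: w=[0.0112, 0.0112, 0.0112, 0.1025, 0.1025, 0.1025, 0.3294, 0.3294]  mean=-1.3902  Neff=4.0174  idx=[3, 4, 6, 6, 6, 7, 7, 7]

N_eff = 4.0174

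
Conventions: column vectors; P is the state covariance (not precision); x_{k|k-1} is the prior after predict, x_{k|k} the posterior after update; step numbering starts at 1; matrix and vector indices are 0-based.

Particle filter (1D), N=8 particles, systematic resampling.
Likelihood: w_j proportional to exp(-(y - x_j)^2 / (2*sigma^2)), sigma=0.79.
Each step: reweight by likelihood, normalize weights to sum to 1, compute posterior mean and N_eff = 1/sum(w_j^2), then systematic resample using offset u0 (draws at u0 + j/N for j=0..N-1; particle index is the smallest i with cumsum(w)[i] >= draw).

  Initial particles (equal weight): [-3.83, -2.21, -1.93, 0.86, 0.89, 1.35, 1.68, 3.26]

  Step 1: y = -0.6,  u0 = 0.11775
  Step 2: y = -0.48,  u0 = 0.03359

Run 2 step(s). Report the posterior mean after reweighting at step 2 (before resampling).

post_mean = -0.0522

step 1: w=[0.0003, 0.1605, 0.3103, 0.2320, 0.2162, 0.0608, 0.0199, 0.0000]  mean=-0.4471  Neff=4.4111  idx=[1, 2, 2, 3, 3, 4, 4, 6]
step 2: w=[0.0647, 0.1321, 0.1321, 0.1689, 0.1689, 0.1582, 0.1582, 0.0169]  mean=-0.0522  Neff=6.8274  idx=[0, 1, 2, 3, 4, 4, 5, 6]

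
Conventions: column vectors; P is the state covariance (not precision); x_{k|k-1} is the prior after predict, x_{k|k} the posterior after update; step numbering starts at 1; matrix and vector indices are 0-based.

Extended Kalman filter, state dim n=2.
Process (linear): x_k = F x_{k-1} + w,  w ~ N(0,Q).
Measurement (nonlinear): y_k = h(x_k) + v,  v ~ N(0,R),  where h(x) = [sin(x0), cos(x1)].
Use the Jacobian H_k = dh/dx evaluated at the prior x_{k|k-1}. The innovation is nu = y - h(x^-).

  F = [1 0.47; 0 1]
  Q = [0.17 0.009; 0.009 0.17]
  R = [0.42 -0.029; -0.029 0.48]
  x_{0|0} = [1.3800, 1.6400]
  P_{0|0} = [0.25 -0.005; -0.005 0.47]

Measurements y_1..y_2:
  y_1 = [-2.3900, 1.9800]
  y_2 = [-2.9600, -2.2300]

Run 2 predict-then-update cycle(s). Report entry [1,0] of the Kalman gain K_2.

K[1,0] = -0.1416

step 1: x^-=[2.1508, 1.6400]  P^-=[0.5191 0.2249; 0.2249 0.6400]  H_jac=[-0.5480 0.0000; 0.0000 -0.9976]  S=[0.5759 0.0940; 0.0940 1.1169]  K=[-0.4676 -0.1615; -0.1224 -0.5613]  nu=[-3.2265, 2.0491]  x^+=[3.3286, 0.8848]  P^+=[0.3498 0.0641; 0.0641 0.2665]
step 2: x^-=[3.7445, 0.8848]  P^-=[0.6390 0.1984; 0.1984 0.4365]  H_jac=[-0.8237 0.0000; 0.0000 -0.7738]  S=[0.8536 0.0975; 0.0975 0.7414]  K=[-0.6020 -0.1279; -0.1416 -0.4370]  nu=[-2.3930, -2.8634]  x^+=[5.5515, 2.4749]  P^+=[0.3025 0.0568; 0.0568 0.2658]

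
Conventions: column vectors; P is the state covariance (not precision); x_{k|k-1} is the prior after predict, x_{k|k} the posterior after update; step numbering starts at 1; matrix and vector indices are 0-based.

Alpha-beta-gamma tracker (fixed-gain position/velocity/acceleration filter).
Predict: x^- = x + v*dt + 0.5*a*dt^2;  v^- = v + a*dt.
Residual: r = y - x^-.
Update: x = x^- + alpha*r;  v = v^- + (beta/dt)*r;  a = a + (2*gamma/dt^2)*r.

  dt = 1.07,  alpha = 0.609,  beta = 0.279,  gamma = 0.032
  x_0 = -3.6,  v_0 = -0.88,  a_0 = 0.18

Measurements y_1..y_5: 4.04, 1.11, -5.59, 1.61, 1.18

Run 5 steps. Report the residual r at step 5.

step 1: x_pred=-4.4386  r=8.4786  x^+=0.7249  v^+=1.5234  a^+=0.6540
step 2: x_pred=2.7292  r=-1.6192  x^+=1.7431  v^+=1.8009  a^+=0.5634
step 3: x_pred=3.9926  r=-9.5826  x^+=-1.8432  v^+=-0.0949  a^+=0.0278
step 4: x_pred=-1.9288  r=3.5388  x^+=0.2263  v^+=0.8576  a^+=0.2256
step 5: x_pred=1.2731  r=-0.0931  x^+=1.2164  v^+=1.0747  a^+=0.2204

resid = -0.0931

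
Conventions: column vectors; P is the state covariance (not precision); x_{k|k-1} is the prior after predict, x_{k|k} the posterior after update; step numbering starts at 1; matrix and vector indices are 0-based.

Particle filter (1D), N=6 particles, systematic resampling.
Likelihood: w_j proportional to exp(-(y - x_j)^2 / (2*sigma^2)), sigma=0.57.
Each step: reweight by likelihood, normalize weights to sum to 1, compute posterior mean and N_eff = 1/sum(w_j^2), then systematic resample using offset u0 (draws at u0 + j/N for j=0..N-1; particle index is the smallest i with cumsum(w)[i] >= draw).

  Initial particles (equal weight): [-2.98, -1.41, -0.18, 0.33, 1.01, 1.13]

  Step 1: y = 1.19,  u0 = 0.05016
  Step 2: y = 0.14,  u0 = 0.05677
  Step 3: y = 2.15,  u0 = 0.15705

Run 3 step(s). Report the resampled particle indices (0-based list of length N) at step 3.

step 1: w=[0.0000, 0.0000, 0.0240, 0.1380, 0.4097, 0.4283]  mean=0.9390  Neff=2.6959  idx=[3, 4, 4, 4, 5, 5]
step 2: w=[0.4070, 0.1342, 0.1342, 0.1342, 0.0952, 0.0952]  mean=0.7561  Neff=4.2055  idx=[0, 0, 0, 2, 3, 4]
step 3: w=[0.0125, 0.0125, 0.0125, 0.2758, 0.2758, 0.4110]  mean=1.0339  Neff=3.1100  idx=[3, 4, 4, 5, 5, 5]

resampled_idx = [3, 4, 4, 5, 5, 5]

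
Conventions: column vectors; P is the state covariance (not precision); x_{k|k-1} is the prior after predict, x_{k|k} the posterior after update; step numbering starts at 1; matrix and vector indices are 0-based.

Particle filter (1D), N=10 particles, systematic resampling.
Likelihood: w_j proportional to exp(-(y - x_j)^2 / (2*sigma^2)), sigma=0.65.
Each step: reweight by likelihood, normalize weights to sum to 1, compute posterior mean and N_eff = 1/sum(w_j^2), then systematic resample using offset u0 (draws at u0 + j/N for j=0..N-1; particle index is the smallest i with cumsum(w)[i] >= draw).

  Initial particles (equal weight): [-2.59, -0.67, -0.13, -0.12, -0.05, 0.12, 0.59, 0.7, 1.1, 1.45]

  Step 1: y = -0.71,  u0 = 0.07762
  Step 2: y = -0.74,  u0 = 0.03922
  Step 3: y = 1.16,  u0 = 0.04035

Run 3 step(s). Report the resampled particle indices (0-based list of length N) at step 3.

step 1: w=[0.0042, 0.2740, 0.1844, 0.1819, 0.1640, 0.1215, 0.0372, 0.0261, 0.0057, 0.0011]  mean=-0.1858  Neff=5.3783  idx=[1, 1, 1, 2, 3, 3, 4, 4, 5, 7]
step 2: w=[0.1521, 0.1521, 0.1521, 0.0985, 0.0971, 0.0971, 0.0871, 0.0871, 0.0638, 0.0131]  mean=-0.3337  Neff=8.5213  idx=[0, 0, 1, 2, 2, 3, 4, 5, 7, 8]
step 3: w=[0.0194, 0.0194, 0.0194, 0.0194, 0.0194, 0.1428, 0.1472, 0.1472, 0.1810, 0.2845]  mean=-0.0940  Neff=5.5757  idx=[2, 5, 6, 6, 7, 8, 8, 9, 9, 9]

resampled_idx = [2, 5, 6, 6, 7, 8, 8, 9, 9, 9]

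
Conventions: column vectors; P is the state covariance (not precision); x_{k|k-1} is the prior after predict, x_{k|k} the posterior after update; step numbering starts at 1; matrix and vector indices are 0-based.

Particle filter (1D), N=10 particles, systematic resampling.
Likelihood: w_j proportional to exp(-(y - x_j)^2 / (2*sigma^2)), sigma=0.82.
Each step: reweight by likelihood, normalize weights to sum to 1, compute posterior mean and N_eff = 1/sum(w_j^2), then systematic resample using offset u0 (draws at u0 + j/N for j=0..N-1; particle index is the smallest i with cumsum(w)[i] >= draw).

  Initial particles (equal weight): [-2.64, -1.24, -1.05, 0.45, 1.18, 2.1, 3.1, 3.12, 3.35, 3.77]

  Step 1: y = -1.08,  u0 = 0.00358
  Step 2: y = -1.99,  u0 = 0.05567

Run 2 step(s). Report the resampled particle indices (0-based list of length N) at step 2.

step 1: w=[0.0699, 0.4188, 0.4266, 0.0749, 0.0096, 0.0002, 0.0000, 0.0000, 0.0000, 0.0000]  mean=-1.1063  Neff=2.7174  idx=[0, 1, 1, 1, 1, 2, 2, 2, 2, 2]
step 2: w=[0.1227, 0.1105, 0.1105, 0.1105, 0.1105, 0.0870, 0.0870, 0.0870, 0.0870, 0.0870]  mean=-1.3290  Neff=9.8237  idx=[0, 1, 2, 3, 4, 4, 6, 7, 8, 9]

resampled_idx = [0, 1, 2, 3, 4, 4, 6, 7, 8, 9]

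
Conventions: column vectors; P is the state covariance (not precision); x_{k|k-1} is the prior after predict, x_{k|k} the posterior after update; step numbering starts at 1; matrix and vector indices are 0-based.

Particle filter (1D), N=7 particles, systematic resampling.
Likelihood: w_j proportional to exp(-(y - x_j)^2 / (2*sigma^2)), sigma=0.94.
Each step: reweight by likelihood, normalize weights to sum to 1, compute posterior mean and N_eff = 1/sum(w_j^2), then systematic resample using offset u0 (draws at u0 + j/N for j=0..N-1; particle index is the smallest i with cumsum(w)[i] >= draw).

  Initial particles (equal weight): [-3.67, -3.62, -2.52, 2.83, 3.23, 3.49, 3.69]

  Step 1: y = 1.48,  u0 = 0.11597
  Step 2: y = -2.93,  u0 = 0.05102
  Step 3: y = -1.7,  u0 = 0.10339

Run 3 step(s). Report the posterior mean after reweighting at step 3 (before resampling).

post_mean = 2.8300

step 1: w=[0.0000, 0.0000, 0.0002, 0.5107, 0.2532, 0.1456, 0.0903]  mean=3.1042  Neff=2.8225  idx=[3, 3, 3, 4, 4, 5, 6]
step 2: w=[0.3177, 0.3177, 0.3177, 0.0214, 0.0214, 0.0034, 0.0008]  mean=2.8500  Neff=3.2925  idx=[0, 0, 1, 1, 1, 2, 2]
step 3: w=[0.1429, 0.1429, 0.1429, 0.1429, 0.1429, 0.1429, 0.1429]  mean=2.8300  Neff=7.0000  idx=[0, 1, 2, 3, 4, 5, 6]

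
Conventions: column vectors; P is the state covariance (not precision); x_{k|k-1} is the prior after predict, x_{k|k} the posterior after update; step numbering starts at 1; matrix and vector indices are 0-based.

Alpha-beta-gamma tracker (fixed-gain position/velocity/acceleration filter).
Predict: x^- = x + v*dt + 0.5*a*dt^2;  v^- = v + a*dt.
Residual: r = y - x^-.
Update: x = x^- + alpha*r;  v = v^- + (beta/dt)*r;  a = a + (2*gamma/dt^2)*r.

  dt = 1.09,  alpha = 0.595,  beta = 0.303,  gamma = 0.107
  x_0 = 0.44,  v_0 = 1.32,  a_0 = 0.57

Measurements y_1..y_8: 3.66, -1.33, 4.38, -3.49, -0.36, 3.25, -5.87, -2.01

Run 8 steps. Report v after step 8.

v_post = -1.7071

step 1: x_pred=2.2174  r=1.4426  x^+=3.0758  v^+=2.3423  a^+=0.8298
step 2: x_pred=6.1218  r=-7.4518  x^+=1.6880  v^+=1.1754  a^+=-0.5124
step 3: x_pred=2.6648  r=1.7152  x^+=3.6853  v^+=1.0937  a^+=-0.2034
step 4: x_pred=4.7566  r=-8.2466  x^+=-0.1501  v^+=-1.4205  a^+=-1.6888
step 5: x_pred=-2.7017  r=2.3417  x^+=-1.3084  v^+=-2.6103  a^+=-1.2670
step 6: x_pred=-4.9063  r=8.1563  x^+=-0.0533  v^+=-1.7241  a^+=0.2021
step 7: x_pred=-1.8125  r=-4.0575  x^+=-4.2267  v^+=-2.6317  a^+=-0.5287
step 8: x_pred=-7.4094  r=5.3994  x^+=-4.1967  v^+=-1.7071  a^+=0.4438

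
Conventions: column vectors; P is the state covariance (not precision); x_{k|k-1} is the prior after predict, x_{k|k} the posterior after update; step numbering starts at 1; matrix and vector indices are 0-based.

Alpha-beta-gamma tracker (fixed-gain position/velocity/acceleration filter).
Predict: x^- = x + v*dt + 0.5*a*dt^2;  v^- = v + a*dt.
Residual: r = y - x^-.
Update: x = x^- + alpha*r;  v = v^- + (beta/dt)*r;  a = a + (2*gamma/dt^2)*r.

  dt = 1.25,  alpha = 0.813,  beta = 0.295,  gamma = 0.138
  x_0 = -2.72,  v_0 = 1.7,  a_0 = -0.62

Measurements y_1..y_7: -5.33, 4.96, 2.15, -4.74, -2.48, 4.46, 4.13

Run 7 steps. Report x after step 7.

step 1: x_pred=-1.0794  r=-4.2506  x^+=-4.5351  v^+=-0.0781  a^+=-1.3708
step 2: x_pred=-5.7038  r=10.6638  x^+=2.9659  v^+=0.7250  a^+=0.5128
step 3: x_pred=4.2727  r=-2.1227  x^+=2.5469  v^+=0.8650  a^+=0.1379
step 4: x_pred=3.7359  r=-8.4759  x^+=-3.1550  v^+=-0.9630  a^+=-1.3593
step 5: x_pred=-5.4207  r=2.9407  x^+=-3.0299  v^+=-1.9681  a^+=-0.8399
step 6: x_pred=-6.1462  r=10.6062  x^+=2.4766  v^+=-0.5149  a^+=1.0336
step 7: x_pred=2.6405  r=1.4895  x^+=3.8515  v^+=1.1286  a^+=1.2967

x_post = 3.8515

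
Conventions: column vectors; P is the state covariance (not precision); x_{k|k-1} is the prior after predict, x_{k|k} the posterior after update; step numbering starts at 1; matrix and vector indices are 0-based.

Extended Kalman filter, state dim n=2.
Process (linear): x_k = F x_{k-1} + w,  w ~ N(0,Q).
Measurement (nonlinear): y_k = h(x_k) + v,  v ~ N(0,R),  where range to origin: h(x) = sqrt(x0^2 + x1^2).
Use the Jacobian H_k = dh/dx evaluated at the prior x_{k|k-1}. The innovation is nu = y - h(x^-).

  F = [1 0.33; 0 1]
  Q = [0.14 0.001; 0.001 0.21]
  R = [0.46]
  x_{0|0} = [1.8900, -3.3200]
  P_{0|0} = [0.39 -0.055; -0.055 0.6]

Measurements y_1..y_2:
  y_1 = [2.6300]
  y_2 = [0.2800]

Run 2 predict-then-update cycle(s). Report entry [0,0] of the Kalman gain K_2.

K[0,0] = -0.2791

step 1: x^-=[0.7944, -3.3200]  P^-=[0.5590 0.1440; 0.1440 0.8100]  H_jac=[0.2327 -0.9725]  S=[1.1912]  K=[-0.0084; -0.6332]  nu=[-0.7837]  x^+=[0.8009, -2.8238]  P^+=[0.5590 0.1377; 0.1377 0.3324]
step 2: x^-=[-0.1309, -2.8238]  P^-=[0.8260 0.2484; 0.2484 0.5424]  H_jac=[-0.0463 -0.9989]  S=[1.0260]  K=[-0.2791; -0.5393]  nu=[-2.5468]  x^+=[0.5800, -1.4502]  P^+=[0.7461 0.0939; 0.0939 0.2440]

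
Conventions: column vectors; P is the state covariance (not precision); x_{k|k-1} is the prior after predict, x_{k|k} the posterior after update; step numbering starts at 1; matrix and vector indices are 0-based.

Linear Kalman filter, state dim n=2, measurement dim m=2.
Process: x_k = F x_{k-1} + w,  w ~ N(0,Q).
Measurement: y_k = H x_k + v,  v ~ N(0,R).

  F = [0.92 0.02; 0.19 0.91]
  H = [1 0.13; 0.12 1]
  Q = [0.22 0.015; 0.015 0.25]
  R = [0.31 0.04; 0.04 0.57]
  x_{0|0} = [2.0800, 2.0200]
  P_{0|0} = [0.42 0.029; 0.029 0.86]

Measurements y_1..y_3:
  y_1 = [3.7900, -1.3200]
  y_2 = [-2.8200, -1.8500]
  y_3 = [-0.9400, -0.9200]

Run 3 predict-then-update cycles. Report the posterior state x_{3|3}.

x_post = [-0.5789, -0.9137]

step 1: x^-=[1.9540, 2.2334]  P^-=[0.5769 0.1285; 0.1285 0.9874]  S=[0.9370 0.3680; 0.3680 1.5965]  K=[0.6431 -0.0244; 0.0301 0.6212]  nu=[1.5457, -3.7879]  x^+=[3.0406, -0.0730]  P^+=[0.2000 -0.0122; -0.0122 0.3567]
step 2: x^-=[2.7959, 0.5113]  P^-=[0.3890 0.0462; 0.0462 0.5484]  S=[0.7202 0.2049; 0.2049 1.1351]  K=[0.5535 -0.0181; 0.0256 0.4834]  nu=[-5.6824, -2.6968]  x^+=[-0.3006, -0.9379]  P^+=[0.1720 -0.0088; -0.0088 0.2776]
step 3: x^-=[-0.2953, -0.9106]  P^-=[0.3654 0.0427; 0.0427 0.4831]  S=[0.6946 0.1900; 0.1900 1.0686]  K=[0.5380 -0.0147; 0.0283 0.4518]  nu=[-0.5263, 0.0260]  x^+=[-0.5789, -0.9137]  P^+=[0.1671 -0.0069; -0.0069 0.2595]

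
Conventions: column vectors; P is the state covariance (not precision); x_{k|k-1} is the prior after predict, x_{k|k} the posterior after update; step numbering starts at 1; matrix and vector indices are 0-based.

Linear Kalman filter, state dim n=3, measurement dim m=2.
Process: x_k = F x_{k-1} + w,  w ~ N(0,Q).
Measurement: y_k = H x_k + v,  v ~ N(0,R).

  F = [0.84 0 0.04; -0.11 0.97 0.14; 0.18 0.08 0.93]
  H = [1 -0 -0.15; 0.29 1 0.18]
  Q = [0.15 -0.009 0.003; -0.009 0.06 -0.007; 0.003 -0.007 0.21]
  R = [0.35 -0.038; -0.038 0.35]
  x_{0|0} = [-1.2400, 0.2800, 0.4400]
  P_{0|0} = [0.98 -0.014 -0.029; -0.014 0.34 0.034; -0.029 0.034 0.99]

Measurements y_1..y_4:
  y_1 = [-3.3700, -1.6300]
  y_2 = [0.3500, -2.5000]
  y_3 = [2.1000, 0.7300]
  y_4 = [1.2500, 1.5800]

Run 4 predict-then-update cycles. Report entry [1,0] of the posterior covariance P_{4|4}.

P_post[1,0] = -0.0473

step 1: x^-=[-1.0240, 0.4696, 0.2084]  P^-=[0.8411 -0.1074 0.1643; -0.1074 0.4243 0.1598; 0.1643 0.1598 1.0951]  S=[1.1665 0.0674; 0.0674 0.8929]  K=[0.6922 0.1338; -0.1405 0.4831; -0.0263 0.4551]  nu=[-2.3147, -1.8402]  x^+=[-2.8725, -0.0941, -0.5683]  P^+=[0.2537 -0.0729 0.1102; -0.0729 0.2020 -0.0356; 0.1102 -0.0356 0.9110]
step 2: x^-=[-2.4356, 0.1451, -1.0531]  P^-=[0.3379 -0.0756 0.1571; -0.0756 0.2735 0.0691; 0.1571 0.0691 1.0369]  S=[0.6641 -0.0326; -0.0326 0.6829]  K=[0.4781 0.0969; -0.1108 0.3813; 0.0240 0.4424]  nu=[2.6276, -1.7492]  x^+=[-1.3490, -0.8130, -1.7638]  P^+=[0.1827 -0.0601 0.1271; -0.0601 0.1633 -0.0456; 0.1271 -0.0456 0.9035]
step 3: x^-=[-1.2037, -0.8871, -1.9482]  P^-=[0.2889 -0.0572 0.1603; -0.0572 0.2301 0.0583; 0.1603 0.0583 1.0325]  S=[0.6141 -0.0261; -0.0261 0.6424]  K=[0.4358 0.1041; -0.0927 0.3449; 0.0281 0.4536]  nu=[3.0115, 2.3169]  x^+=[0.3497, -0.3671, -0.8126]  P^+=[0.1677 -0.0518 0.1277; -0.0518 0.1467 -0.0414; 0.1277 -0.0414 0.9005]
step 4: x^-=[0.2613, -0.5083, -0.7222]  P^-=[0.2784 -0.0488 0.1589; -0.0488 0.2136 0.0620; 0.1589 0.0620 1.0303]  S=[0.6039 -0.0215; -0.0215 0.6310]  K=[0.4254 0.1104; -0.0844 0.3309; 0.0238 0.4661]  nu=[0.8804, 2.1425]  x^+=[0.8724, 0.1263, 0.2973]  P^+=[0.1634 -0.0473 0.1246; -0.0473 0.1390 -0.0347; 0.1246 -0.0347 0.8934]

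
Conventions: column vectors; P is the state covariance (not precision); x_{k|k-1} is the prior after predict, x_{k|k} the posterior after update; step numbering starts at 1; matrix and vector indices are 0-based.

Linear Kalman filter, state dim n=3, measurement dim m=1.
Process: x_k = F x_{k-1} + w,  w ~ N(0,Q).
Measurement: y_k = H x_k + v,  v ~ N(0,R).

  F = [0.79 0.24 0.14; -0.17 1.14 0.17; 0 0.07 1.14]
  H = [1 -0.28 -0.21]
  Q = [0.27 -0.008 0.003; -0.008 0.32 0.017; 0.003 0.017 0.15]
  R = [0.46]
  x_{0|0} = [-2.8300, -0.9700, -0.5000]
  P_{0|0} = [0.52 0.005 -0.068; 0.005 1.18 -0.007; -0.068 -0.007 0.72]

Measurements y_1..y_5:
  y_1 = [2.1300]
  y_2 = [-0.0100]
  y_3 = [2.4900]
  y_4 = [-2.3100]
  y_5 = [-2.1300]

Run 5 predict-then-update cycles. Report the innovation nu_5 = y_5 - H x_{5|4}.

step 1: x^-=[-2.5385, -0.7097, -0.6379]  P^-=[0.6630 0.2575 0.0748; 0.2575 1.8886 0.2546; 0.0748 0.2546 1.0904]  S=[1.1735]  K=[0.4902; -0.2768; -0.1922]  nu=[4.3358]  x^+=[-0.4133, -1.9097, -1.4711]  P^+=[0.3811 0.4167 0.1853; 0.4167 1.7988 0.1922; 0.1853 0.1922 1.0470]
step 2: x^-=[-0.9908, -2.3568, -1.8107]  P^-=[0.8439 0.8752 0.4447; 0.8752 2.6012 0.5747; 0.4447 0.5747 1.5502]  S=[0.9669]  K=[0.5228; 0.0270; -0.0432]  nu=[-0.0594]  x^+=[-1.0218, -2.3584, -1.8081]  P^+=[0.5797 0.8615 0.4666; 0.8615 2.6005 0.5758; 0.4666 0.5758 1.5484]
step 3: x^-=[-1.6264, -2.8223, -2.2263]  P^-=[1.2805 1.5702 0.9248; 1.5702 3.6234 1.1791; 0.9248 1.1791 2.2670]  S=[0.9955]  K=[0.6496; 0.3094; 0.1191]  nu=[2.8586]  x^+=[0.2305, -1.9379, -1.8858]  P^+=[0.8605 1.3701 0.8478; 1.3701 3.5281 1.1424; 0.8478 1.1424 2.2529]
step 4: x^-=[-0.5470, -2.5689, -2.2854]  P^-=[1.8382 2.3960 1.5849; 2.3960 4.8579 2.0529; 1.5849 2.0529 3.2774]  S=[1.0576]  K=[0.7891; 0.5717; 0.3043]  nu=[-2.9622]  x^+=[-2.8844, -4.2625, -3.1868]  P^+=[1.1797 1.9189 1.3309; 1.9189 4.5122 1.8689; 1.3309 1.8689 3.1795]
step 5: x^-=[-3.7478, -4.9107, -3.9313]  P^-=[2.4761 3.3152 2.4207; 3.3152 6.2137 3.1635; 2.4207 3.1635 4.6025]  S=[1.1251]  K=[0.9240; 0.8097; 0.5052]  nu=[-0.5828]  x^+=[-4.2862, -5.3826, -4.2257]  P^+=[1.5156 2.4734 1.8955; 2.4734 5.4760 2.7033; 1.8955 2.7033 4.3154]

innov = [-0.5828]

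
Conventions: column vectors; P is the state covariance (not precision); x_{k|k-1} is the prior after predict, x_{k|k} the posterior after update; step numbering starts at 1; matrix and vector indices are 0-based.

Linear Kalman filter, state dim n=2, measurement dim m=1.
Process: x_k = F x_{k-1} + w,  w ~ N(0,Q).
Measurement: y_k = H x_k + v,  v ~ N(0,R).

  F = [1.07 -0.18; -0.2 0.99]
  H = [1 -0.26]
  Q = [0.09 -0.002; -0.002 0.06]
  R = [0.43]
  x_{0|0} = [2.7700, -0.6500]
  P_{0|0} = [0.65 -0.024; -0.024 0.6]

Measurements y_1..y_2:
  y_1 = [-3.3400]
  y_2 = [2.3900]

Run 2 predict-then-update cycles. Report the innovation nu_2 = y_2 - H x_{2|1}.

innov = [4.0702]

step 1: x^-=[3.0809, -1.1975]  P^-=[0.8629 -0.2743; -0.2743 0.6836]  S=[1.4817]  K=[0.6305; -0.3051]  nu=[-6.7323]  x^+=[-1.1636, 0.8563]  P^+=[0.2739 0.0107; 0.0107 0.5457]
step 2: x^-=[-1.3992, 1.0805]  P^-=[0.4171 -0.1461; -0.1461 0.6015]  S=[0.9638]  K=[0.4722; -0.3139]  nu=[4.0702]  x^+=[0.5228, -0.1971]  P^+=[0.2022 -0.0033; -0.0033 0.5066]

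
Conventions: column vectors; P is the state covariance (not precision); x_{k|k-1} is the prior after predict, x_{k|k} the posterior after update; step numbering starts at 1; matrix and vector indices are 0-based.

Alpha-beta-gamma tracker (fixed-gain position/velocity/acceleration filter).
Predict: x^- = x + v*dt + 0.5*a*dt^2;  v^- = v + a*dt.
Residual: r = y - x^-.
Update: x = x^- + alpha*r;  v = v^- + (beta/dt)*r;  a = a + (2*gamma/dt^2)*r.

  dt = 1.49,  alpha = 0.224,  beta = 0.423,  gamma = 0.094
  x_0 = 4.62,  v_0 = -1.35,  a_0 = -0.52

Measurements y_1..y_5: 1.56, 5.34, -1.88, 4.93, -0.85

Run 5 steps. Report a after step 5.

a_post = 0.5271

step 1: x_pred=2.0313  r=-0.4713  x^+=1.9257  v^+=-2.2586  a^+=-0.5599
step 2: x_pred=-2.0611  r=7.4011  x^+=-0.4033  v^+=-0.9917  a^+=0.0668
step 3: x_pred=-1.8068  r=-0.0732  x^+=-1.8232  v^+=-0.9130  a^+=0.0606
step 4: x_pred=-3.1162  r=8.0462  x^+=-1.3138  v^+=1.4616  a^+=0.7420
step 5: x_pred=1.6876  r=-2.5376  x^+=1.1192  v^+=1.8468  a^+=0.5271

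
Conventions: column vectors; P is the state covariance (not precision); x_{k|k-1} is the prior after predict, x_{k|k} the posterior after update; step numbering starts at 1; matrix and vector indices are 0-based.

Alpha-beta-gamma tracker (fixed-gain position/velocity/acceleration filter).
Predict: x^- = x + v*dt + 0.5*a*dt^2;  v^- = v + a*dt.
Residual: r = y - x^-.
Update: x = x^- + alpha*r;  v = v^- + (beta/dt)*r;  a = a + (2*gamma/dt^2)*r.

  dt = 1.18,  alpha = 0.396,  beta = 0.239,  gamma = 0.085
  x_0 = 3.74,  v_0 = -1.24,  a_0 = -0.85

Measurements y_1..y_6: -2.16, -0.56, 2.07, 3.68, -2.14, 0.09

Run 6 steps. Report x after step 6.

step 1: x_pred=1.6850  r=-3.8450  x^+=0.1624  v^+=-3.0218  a^+=-1.3194
step 2: x_pred=-4.3219  r=3.7619  x^+=-2.8322  v^+=-3.8168  a^+=-0.8601
step 3: x_pred=-7.9348  r=10.0048  x^+=-3.9729  v^+=-2.8054  a^+=0.3614
step 4: x_pred=-7.0317  r=10.7117  x^+=-2.7898  v^+=-0.2094  a^+=1.6692
step 5: x_pred=-1.8749  r=-0.2651  x^+=-1.9799  v^+=1.7065  a^+=1.6368
step 6: x_pred=1.1734  r=-1.0834  x^+=0.7443  v^+=3.4185  a^+=1.5045

x_post = 0.7443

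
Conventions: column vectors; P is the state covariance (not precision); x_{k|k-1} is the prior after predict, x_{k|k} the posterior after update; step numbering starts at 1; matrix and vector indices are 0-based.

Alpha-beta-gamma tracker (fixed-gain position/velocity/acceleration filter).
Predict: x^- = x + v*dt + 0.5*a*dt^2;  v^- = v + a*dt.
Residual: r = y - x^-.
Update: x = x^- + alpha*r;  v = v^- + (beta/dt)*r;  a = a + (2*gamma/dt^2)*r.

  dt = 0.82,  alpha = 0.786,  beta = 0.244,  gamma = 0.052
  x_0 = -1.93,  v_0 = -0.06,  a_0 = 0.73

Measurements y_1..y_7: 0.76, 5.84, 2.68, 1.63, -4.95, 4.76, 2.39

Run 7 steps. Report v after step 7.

v_post = 0.4650

step 1: x_pred=-1.7338  r=2.4938  x^+=0.2263  v^+=1.2806  a^+=1.1157
step 2: x_pred=1.6516  r=4.1884  x^+=4.9437  v^+=3.4418  a^+=1.7635
step 3: x_pred=8.3589  r=-5.6789  x^+=3.8953  v^+=3.1981  a^+=0.8852
step 4: x_pred=6.8153  r=-5.1853  x^+=2.7397  v^+=2.3810  a^+=0.0832
step 5: x_pred=4.7201  r=-9.6701  x^+=-2.8806  v^+=-0.4282  a^+=-1.4125
step 6: x_pred=-3.7066  r=8.4666  x^+=2.9481  v^+=0.9329  a^+=-0.1030
step 7: x_pred=3.6785  r=-1.2885  x^+=2.6657  v^+=0.4650  a^+=-0.3023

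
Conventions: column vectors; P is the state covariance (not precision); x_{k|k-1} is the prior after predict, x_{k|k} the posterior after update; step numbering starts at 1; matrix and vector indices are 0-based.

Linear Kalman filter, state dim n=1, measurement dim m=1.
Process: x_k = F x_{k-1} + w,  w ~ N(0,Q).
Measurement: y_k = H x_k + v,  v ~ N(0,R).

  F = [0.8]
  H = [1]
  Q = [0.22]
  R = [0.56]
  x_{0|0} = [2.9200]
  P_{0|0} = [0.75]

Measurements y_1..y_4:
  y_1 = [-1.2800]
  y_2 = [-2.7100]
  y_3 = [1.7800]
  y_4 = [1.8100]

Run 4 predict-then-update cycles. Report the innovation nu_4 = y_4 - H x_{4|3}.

step 1: x^-=[2.3360]  P^-=[0.7000]  S=[1.2600]  K=[0.5556]  nu=[-3.6160]  x^+=[0.3271]  P^+=[0.3111]
step 2: x^-=[0.2617]  P^-=[0.4191]  S=[0.9791]  K=[0.4281]  nu=[-2.9717]  x^+=[-1.0104]  P^+=[0.2397]
step 3: x^-=[-0.8083]  P^-=[0.3734]  S=[0.9334]  K=[0.4001]  nu=[2.5883]  x^+=[0.2272]  P^+=[0.2240]
step 4: x^-=[0.1817]  P^-=[0.3634]  S=[0.9234]  K=[0.3935]  nu=[1.6283]  x^+=[0.8225]  P^+=[0.2204]

innov = [1.6283]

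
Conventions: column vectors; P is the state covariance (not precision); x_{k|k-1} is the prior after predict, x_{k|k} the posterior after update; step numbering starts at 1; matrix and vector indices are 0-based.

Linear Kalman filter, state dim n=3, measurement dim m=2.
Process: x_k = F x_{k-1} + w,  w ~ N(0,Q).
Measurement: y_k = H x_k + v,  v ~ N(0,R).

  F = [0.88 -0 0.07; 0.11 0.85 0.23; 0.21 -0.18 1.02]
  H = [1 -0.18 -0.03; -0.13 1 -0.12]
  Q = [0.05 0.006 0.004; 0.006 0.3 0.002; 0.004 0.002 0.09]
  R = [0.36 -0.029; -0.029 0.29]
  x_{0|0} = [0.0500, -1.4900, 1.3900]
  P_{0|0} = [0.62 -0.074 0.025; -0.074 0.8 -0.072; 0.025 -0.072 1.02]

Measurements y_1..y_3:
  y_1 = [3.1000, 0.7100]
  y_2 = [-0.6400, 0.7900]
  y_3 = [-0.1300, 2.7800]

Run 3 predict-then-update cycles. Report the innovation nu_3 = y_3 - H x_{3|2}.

step 1: x^-=[0.1413, -0.9413, 1.6965]  P^-=[0.5382 0.0281 0.2268; 0.0281 0.8987 0.0660; 0.2268 0.0660 1.2472]  S=[0.9055 -0.2544; -0.2544 1.1997]  K=[0.6009 0.0698; 0.0616 0.7525; 0.1803 -0.0560]  nu=[2.8402, 1.8732]  x^+=[1.9788, 0.6433, 2.1037]  P^+=[0.2267 0.0477 0.1281; 0.0477 0.2395 0.1402; 0.1281 0.1402 1.2089]
step 2: x^-=[1.8886, 1.2483, 2.4455]  P^-=[0.2473 0.1183 0.2397; 0.1183 0.6099 0.3981; 0.2397 0.3981 1.3652]  S=[0.5756 -0.0761; -0.0761 0.8049]  K=[0.3945 0.1086; 0.0849 0.6873; 0.2574 0.2766]  nu=[-2.2306, 0.0806]  x^+=[1.0175, 1.1143, 1.8937]  P^+=[0.1547 0.0603 0.1675; 0.0603 0.2344 0.2477; 0.1675 0.2477 1.2763]
step 3: x^-=[1.0279, 1.4946, 1.9446]  P^-=[0.1967 0.1365 0.2639; 0.1365 0.6554 0.5101; 0.2639 0.5101 1.4085]  S=[0.5197 -0.0626; -0.0626 0.8193]  K=[0.3307 0.1221; 0.0920 0.7106; 0.2976 0.3972]  nu=[-0.8306, 1.6524]  x^+=[0.9550, 2.5924, 2.3537]  P^+=[0.1327 0.0651 0.1835; 0.0651 0.2455 0.2802; 0.1835 0.2802 1.2481]

innov = [-0.8306, 1.6524]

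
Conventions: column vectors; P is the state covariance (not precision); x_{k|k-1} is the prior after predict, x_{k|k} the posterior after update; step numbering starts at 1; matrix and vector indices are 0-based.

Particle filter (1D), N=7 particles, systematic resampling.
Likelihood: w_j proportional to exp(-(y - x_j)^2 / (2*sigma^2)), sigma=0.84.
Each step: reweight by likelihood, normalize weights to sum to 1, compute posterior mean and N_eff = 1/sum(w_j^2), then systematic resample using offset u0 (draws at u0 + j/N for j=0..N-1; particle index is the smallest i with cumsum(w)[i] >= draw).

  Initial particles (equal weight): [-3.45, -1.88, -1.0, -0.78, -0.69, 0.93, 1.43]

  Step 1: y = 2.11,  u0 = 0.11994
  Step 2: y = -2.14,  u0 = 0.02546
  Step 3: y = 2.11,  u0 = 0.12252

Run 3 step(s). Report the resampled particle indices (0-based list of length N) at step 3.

resampled_idx = [0, 2, 3, 4, 5, 6, 6]

step 1: w=[0.0000, 0.0000, 0.0010, 0.0024, 0.0035, 0.3386, 0.6545]  mean=1.2455  Neff=1.8416  idx=[5, 5, 6, 6, 6, 6, 6]
step 2: w=[0.4039, 0.4039, 0.0384, 0.0384, 0.0384, 0.0384, 0.0384]  mean=1.0261  Neff=2.9965  idx=[0, 0, 0, 1, 1, 1, 3]
step 3: w=[0.1261, 0.1261, 0.1261, 0.1261, 0.1261, 0.1261, 0.2437]  mean=1.0518  Neff=6.4637  idx=[0, 2, 3, 4, 5, 6, 6]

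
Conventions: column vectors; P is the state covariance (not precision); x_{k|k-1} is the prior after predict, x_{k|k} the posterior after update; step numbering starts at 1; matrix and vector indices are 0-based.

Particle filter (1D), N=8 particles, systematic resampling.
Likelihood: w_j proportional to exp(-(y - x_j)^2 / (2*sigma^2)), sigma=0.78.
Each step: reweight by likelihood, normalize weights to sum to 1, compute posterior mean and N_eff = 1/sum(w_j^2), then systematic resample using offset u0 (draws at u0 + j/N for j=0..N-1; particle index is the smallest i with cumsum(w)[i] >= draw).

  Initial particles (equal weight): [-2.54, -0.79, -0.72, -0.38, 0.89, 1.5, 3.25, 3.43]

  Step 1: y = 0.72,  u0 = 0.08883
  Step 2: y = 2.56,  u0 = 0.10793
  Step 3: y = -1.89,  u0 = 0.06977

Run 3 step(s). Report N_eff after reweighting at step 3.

N_eff = 2.5655

step 1: w=[0.0001, 0.0669, 0.0792, 0.1611, 0.4253, 0.2641, 0.0023, 0.0010]  mean=0.6144  Neff=3.4801  idx=[2, 3, 4, 4, 4, 4, 5, 5]
step 2: w=[0.0001, 0.0007, 0.0843, 0.0843, 0.0843, 0.0843, 0.3311, 0.3311]  mean=1.2929  Neff=4.0381  idx=[3, 4, 6, 6, 6, 7, 7, 7]
step 3: w=[0.4401, 0.4401, 0.0200, 0.0200, 0.0200, 0.0200, 0.0200, 0.0200]  mean=0.9631  Neff=2.5655  idx=[0, 0, 0, 1, 1, 1, 1, 5]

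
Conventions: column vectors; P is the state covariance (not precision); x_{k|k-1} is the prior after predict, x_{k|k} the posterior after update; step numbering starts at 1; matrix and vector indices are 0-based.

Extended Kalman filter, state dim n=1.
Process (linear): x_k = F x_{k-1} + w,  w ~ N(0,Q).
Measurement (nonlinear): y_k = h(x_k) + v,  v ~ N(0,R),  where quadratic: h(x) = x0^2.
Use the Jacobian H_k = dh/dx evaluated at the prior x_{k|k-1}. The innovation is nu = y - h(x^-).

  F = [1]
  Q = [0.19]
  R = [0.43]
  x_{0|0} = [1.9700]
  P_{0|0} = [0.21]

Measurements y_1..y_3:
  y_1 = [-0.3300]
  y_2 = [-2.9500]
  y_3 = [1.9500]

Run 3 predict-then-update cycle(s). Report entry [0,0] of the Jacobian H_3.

step 1: x^-=[1.9700]  P^-=[0.4000]  H_jac=[3.9400]  S=[6.6394]  K=[0.2374]  nu=[-4.2109]  x^+=[0.9705]  P^+=[0.0259]
step 2: x^-=[0.9705]  P^-=[0.2159]  H_jac=[1.9409]  S=[1.2434]  K=[0.3370]  nu=[-3.8918]  x^+=[-0.3412]  P^+=[0.0747]
step 3: x^-=[-0.3412]  P^-=[0.2647]  H_jac=[-0.6824]  S=[0.5533]  K=[-0.3265]  nu=[1.8336]  x^+=[-0.9398]  P^+=[0.2057]

H_jac[0,0] = -0.6824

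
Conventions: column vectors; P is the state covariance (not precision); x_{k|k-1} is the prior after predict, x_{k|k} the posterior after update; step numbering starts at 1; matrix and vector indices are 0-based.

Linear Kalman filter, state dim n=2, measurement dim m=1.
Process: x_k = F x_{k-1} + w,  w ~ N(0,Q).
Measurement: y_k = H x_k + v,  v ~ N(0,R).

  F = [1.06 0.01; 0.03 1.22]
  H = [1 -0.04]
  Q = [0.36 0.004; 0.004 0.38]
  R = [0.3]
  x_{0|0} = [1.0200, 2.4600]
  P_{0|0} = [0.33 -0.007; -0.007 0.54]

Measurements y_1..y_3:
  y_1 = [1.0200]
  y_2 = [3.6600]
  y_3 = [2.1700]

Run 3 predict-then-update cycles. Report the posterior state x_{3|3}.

step 1: x^-=[1.1058, 3.0318]  P^-=[0.7307 0.0120; 0.0120 1.1835]  S=[1.0316]  K=[0.7078; -0.0342]  nu=[0.0355]  x^+=[1.1309, 3.0306]  P^+=[0.2138 0.0370; 0.0370 1.1823]
step 2: x^-=[1.2291, 3.7312]  P^-=[0.6012 0.0731; 0.0731 2.1427]  S=[0.8987]  K=[0.6656; -0.0140]  nu=[2.5802]  x^+=[2.9465, 3.6951]  P^+=[0.2030 0.0815; 0.0815 2.1425]
step 3: x^-=[3.1603, 4.5964]  P^-=[0.5900 0.1420; 0.1420 3.5750]  S=[0.8843]  K=[0.6607; -0.0011]  nu=[-0.8064]  x^+=[2.6275, 4.5973]  P^+=[0.2039 0.1427; 0.1427 3.5750]

x_post = [2.6275, 4.5973]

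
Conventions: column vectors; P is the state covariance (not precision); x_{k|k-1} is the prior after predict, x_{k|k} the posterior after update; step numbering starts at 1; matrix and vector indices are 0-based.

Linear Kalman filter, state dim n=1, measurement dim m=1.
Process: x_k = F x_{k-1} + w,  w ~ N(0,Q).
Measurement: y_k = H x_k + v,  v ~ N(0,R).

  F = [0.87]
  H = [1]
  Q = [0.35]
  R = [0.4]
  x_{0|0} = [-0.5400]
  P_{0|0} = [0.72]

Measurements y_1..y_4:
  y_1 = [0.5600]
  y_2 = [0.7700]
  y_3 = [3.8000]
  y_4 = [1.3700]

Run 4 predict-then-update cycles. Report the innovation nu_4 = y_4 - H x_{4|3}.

innov = [-0.6841]

step 1: x^-=[-0.4698]  P^-=[0.8950]  S=[1.2950]  K=[0.6911]  nu=[1.0298]  x^+=[0.2419]  P^+=[0.2764]
step 2: x^-=[0.2105]  P^-=[0.5592]  S=[0.9592]  K=[0.5830]  nu=[0.5595]  x^+=[0.5367]  P^+=[0.2332]
step 3: x^-=[0.4669]  P^-=[0.5265]  S=[0.9265]  K=[0.5683]  nu=[3.3331]  x^+=[2.3610]  P^+=[0.2273]
step 4: x^-=[2.0541]  P^-=[0.5221]  S=[0.9221]  K=[0.5662]  nu=[-0.6841]  x^+=[1.6668]  P^+=[0.2265]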